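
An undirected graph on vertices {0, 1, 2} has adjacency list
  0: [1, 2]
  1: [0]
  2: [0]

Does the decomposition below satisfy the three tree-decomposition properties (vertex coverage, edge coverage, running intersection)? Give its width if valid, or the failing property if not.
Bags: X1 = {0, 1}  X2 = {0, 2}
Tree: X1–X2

Yes; width 1.

Checking the three conditions: (i) the bags cover all of {0, 1, 2}; (ii) for each edge, some bag contains both endpoints; (iii) the bags containing any fixed vertex form a subtree. All hold, so the decomposition is valid with width 2 − 1 = 1.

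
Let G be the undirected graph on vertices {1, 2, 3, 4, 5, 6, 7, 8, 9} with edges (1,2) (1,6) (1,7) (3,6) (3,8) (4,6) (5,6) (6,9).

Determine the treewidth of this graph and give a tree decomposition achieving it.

Treewidth 1.
Bags: B1 = {3, 6}  B2 = {4, 6}  B3 = {3, 8}  B4 = {6, 9}  B5 = {1, 6}  B6 = {5, 6}  B7 = {1, 7}  B8 = {1, 2}
Tree: B1–B2, B1–B3, B1–B4, B2–B5, B4–B6, B5–B7, B5–B8

Every bag has size at most 2, so the width is 2 − 1 = 1 and tw(G) ≤ 1. G has an edge, so its treewidth is at least 1. Hence tw(G) = 1 exactly.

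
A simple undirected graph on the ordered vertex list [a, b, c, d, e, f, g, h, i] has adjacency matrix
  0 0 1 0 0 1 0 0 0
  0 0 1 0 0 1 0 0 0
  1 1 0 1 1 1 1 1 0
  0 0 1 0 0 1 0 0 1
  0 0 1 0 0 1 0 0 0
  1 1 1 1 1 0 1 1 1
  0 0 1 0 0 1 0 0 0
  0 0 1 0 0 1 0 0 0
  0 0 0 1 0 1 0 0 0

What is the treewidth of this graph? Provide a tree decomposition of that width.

Treewidth 2.
One optimal decomposition is:
Bags: B1 = {c, d, f}  B2 = {b, c, f}  B3 = {c, f, h}  B4 = {a, c, f}  B5 = {d, f, i}  B6 = {c, e, f}  B7 = {c, f, g}
Tree: B1–B2, B1–B3, B1–B4, B1–B5, B1–B6, B2–B7

The largest bag has 3 vertices, giving width 2; this decomposition certifies tw(G) ≤ 2. For the lower bound, the 3 vertices {c, d, f} are pairwise adjacent, and any tree decomposition puts a clique entirely inside one bag — forcing width ≥ 2. The upper and lower bounds meet at 2, so that is the treewidth.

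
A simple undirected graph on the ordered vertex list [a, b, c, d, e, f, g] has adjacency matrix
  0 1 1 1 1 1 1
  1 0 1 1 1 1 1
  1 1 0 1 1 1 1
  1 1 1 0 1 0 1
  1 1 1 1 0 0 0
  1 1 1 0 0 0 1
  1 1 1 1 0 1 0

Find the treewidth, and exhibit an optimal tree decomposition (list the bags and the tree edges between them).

Treewidth 4.
Bags: B1 = {a, b, c, f, g}  B2 = {a, b, c, d, g}  B3 = {a, b, c, d, e}
Tree: B1–B2, B2–B3

Every bag has size at most 5, so the width is 5 − 1 = 4 and tw(G) ≤ 4. On the other hand G contains the 5-clique {a, b, c, d, g}. A clique must lie in a single bag of any decomposition, so no decomposition can have width below 4. Hence tw(G) = 4 exactly.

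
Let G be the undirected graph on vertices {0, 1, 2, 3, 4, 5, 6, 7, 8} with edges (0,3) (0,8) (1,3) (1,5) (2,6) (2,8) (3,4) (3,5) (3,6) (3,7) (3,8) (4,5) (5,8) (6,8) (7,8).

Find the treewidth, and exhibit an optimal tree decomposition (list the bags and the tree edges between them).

Treewidth 2.
One optimal decomposition is:
Bags: B1 = {3, 7, 8}  B2 = {3, 5, 8}  B3 = {3, 6, 8}  B4 = {3, 4, 5}  B5 = {2, 6, 8}  B6 = {0, 3, 8}  B7 = {1, 3, 5}
Tree: B1–B2, B2–B3, B2–B4, B3–B5, B2–B6, B4–B7

The largest bag has 3 vertices, giving width 2; this decomposition certifies tw(G) ≤ 2. On the other hand G contains the 3-clique {2, 6, 8}. A clique must lie in a single bag of any decomposition, so no decomposition can have width below 2. The upper and lower bounds meet at 2, so that is the treewidth.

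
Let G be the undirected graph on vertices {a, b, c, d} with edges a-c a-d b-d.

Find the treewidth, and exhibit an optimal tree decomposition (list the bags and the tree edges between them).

Every bag has size at most 2, so the width is 2 − 1 = 1 and tw(G) ≤ 1. G has an edge, so its treewidth is at least 1. The upper and lower bounds meet at 1, so that is the treewidth.

Treewidth 1.
One optimal decomposition is:
Bags: B1 = {b, d}  B2 = {a, d}  B3 = {a, c}
Tree: B1–B2, B2–B3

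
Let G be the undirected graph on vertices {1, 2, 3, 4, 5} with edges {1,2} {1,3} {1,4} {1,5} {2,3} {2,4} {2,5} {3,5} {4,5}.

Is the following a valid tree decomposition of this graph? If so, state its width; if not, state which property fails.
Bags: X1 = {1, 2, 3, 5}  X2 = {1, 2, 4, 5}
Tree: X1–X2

Every vertex of G appears in some bag (union = {1, 2, 3, 4, 5}); every edge is covered by a bag; and for each vertex v the set of bags containing v is connected in the bag tree. The decomposition is therefore valid. The largest bag has 4 vertices, so the width is 3.

Yes; width 3.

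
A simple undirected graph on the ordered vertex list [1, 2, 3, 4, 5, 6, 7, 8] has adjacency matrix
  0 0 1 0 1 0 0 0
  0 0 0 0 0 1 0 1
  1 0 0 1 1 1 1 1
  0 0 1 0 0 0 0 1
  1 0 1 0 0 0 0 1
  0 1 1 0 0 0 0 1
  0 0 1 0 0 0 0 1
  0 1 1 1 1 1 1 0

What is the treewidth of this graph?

2

A width-2 tree decomposition is:
Bags: B1 = {3, 6, 8}  B2 = {3, 5, 8}  B3 = {3, 4, 8}  B4 = {3, 7, 8}  B5 = {1, 3, 5}  B6 = {2, 6, 8}
Tree: B1–B2, B2–B3, B3–B4, B2–B5, B1–B6
Each bag holds 3 vertices, so the decomposition has width 2, which upper-bounds the treewidth. Conversely, {2, 6, 8} is a clique of size 3, and the vertices of any clique must share a bag in every tree decomposition; so some bag has ≥ 3 vertices and tw(G) ≥ 2. Combining the bounds, tw(G) = 2.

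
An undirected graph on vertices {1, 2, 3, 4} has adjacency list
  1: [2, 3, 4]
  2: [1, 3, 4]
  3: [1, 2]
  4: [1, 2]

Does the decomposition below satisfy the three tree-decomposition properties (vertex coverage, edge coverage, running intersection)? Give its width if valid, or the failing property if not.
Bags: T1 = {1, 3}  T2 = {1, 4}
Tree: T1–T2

No — vertex 2 appears in no bag.

A tree decomposition must satisfy three properties: every vertex lies in some bag; for every edge, both endpoints lie together in some bag; and for every vertex, the bags containing it form a connected subtree. Here vertex 2 appears in no bag, so the decomposition is invalid.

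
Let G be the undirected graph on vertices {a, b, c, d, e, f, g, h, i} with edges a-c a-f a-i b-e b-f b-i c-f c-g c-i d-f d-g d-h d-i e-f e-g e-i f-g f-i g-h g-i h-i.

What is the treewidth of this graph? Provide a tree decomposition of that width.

Treewidth 3.
One optimal decomposition is:
Bags: B1 = {e, f, g, i}  B2 = {d, f, g, i}  B3 = {c, f, g, i}  B4 = {a, c, f, i}  B5 = {d, g, h, i}  B6 = {b, e, f, i}
Tree: B1–B2, B2–B3, B3–B4, B2–B5, B1–B6

Every bag has size at most 4, so the width is 4 − 1 = 3 and tw(G) ≤ 3. For the lower bound, the 4 vertices {d, g, h, i} are pairwise adjacent, and any tree decomposition puts a clique entirely inside one bag — forcing width ≥ 3. The upper and lower bounds meet at 3, so that is the treewidth.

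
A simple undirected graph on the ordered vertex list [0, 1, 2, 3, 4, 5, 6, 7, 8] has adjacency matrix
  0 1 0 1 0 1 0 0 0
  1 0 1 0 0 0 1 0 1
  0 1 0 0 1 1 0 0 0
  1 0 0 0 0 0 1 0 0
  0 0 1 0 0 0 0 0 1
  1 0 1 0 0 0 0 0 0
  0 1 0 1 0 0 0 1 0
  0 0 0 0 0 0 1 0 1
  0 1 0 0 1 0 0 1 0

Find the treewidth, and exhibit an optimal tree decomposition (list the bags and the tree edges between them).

Treewidth 3.
One such decomposition:
Bags: B1 = {3, 6, 7, 8}  B2 = {1, 3, 6, 8}  B3 = {0, 1, 3, 8}  B4 = {0, 1, 4, 8}  B5 = {0, 1, 2, 4}  B6 = {0, 2, 4, 5}
Tree: B1–B2, B2–B3, B3–B4, B4–B5, B5–B6

The largest bag has 4 vertices, giving width 3; this decomposition certifies tw(G) ≤ 3. For the lower bound: the 4 vertex sets {3,6,7}, {8}, {1}, {0,2,4,5} are disjoint, each induces a connected subgraph, and every pair is joined by at least one edge of G. Contracting each set to a single vertex therefore yields K_{4} as a minor, and since treewidth is minor-monotone, tw(G) ≥ tw(K_{4}) = 3. Hence tw(G) = 3 exactly.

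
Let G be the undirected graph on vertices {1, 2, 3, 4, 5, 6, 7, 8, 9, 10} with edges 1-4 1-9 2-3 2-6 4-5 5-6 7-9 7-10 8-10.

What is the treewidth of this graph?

1

A width-1 tree decomposition is:
Bags: B1 = {2, 3}  B2 = {2, 6}  B3 = {5, 6}  B4 = {4, 5}  B5 = {1, 4}  B6 = {1, 9}  B7 = {7, 9}  B8 = {7, 10}  B9 = {8, 10}
Tree: B1–B2, B2–B3, B3–B4, B4–B5, B5–B6, B6–B7, B7–B8, B8–B9
Each bag holds 2 vertices, so the decomposition has width 1, which upper-bounds the treewidth. G has an edge, so its treewidth is at least 1. Hence tw(G) = 1 exactly.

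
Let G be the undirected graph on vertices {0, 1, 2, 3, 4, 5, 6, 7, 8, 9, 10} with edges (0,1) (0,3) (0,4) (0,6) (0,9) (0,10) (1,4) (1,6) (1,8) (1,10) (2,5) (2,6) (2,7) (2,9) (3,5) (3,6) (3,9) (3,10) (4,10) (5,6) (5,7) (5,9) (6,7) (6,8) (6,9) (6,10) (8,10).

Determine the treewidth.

3

A width-3 tree decomposition is:
Bags: B1 = {0, 3, 6, 10}  B2 = {0, 1, 6, 10}  B3 = {0, 3, 6, 9}  B4 = {3, 5, 6, 9}  B5 = {2, 5, 6, 9}  B6 = {2, 5, 6, 7}  B7 = {0, 1, 4, 10}  B8 = {1, 6, 8, 10}
Tree: B1–B2, B1–B3, B3–B4, B4–B5, B5–B6, B2–B7, B2–B8
Each bag holds 4 vertices, so the decomposition has width 3, which upper-bounds the treewidth. For the lower bound, the 4 vertices {0, 1, 4, 10} are pairwise adjacent, and any tree decomposition puts a clique entirely inside one bag — forcing width ≥ 3. The upper and lower bounds meet at 3, so that is the treewidth.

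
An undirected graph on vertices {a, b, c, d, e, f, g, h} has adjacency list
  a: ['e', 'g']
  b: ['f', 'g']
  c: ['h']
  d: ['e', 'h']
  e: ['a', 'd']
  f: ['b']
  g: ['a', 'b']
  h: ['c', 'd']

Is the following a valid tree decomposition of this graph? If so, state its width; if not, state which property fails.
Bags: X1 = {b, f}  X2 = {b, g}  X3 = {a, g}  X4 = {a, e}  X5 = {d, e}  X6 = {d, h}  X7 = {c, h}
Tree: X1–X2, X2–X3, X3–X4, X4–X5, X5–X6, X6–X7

Every vertex of G appears in some bag (union = {a, b, c, d, e, f, g, h}); every edge is covered by a bag; and for each vertex v the set of bags containing v is connected in the bag tree. The decomposition is therefore valid. The largest bag has 2 vertices, so the width is 1.

Yes; width 1.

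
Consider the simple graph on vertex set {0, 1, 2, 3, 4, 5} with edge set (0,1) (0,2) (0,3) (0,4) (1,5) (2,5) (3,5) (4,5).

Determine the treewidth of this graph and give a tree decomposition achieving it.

Treewidth 2.
One such decomposition:
Bags: B1 = {0, 2, 5}  B2 = {0, 3, 5}  B3 = {0, 1, 5}  B4 = {0, 4, 5}
Tree: B1–B2, B2–B3, B3–B4

Every bag has size at most 3, so the width is 3 − 1 = 2 and tw(G) ≤ 2. For the lower bound, G contains the cycle 0–2–5–3–0, so G is not a forest; only forests have treewidth ≤ 1, hence tw(G) ≥ 2. Combining the bounds, tw(G) = 2.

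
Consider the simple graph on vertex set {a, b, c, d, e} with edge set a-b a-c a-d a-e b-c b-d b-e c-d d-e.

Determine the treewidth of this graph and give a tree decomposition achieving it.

Treewidth 3.
One optimal decomposition is:
Bags: B1 = {a, b, d, e}  B2 = {a, b, c, d}
Tree: B1–B2

The largest bag has 4 vertices, giving width 3; this decomposition certifies tw(G) ≤ 3. On the other hand G contains the 4-clique {a, b, d, e}. A clique must lie in a single bag of any decomposition, so no decomposition can have width below 3. Combining the bounds, tw(G) = 3.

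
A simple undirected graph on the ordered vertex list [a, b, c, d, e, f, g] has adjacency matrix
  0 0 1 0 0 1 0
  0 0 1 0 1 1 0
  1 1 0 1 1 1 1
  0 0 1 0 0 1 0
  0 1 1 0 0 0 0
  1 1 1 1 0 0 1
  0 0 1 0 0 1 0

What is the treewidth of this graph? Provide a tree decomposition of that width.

Each bag holds 3 vertices, so the decomposition has width 2, which upper-bounds the treewidth. For the lower bound, the 3 vertices {b, c, e} are pairwise adjacent, and any tree decomposition puts a clique entirely inside one bag — forcing width ≥ 2. Hence tw(G) = 2 exactly.

Treewidth 2.
Bags: B1 = {b, c, e}  B2 = {b, c, f}  B3 = {a, c, f}  B4 = {c, d, f}  B5 = {c, f, g}
Tree: B1–B2, B2–B3, B2–B4, B4–B5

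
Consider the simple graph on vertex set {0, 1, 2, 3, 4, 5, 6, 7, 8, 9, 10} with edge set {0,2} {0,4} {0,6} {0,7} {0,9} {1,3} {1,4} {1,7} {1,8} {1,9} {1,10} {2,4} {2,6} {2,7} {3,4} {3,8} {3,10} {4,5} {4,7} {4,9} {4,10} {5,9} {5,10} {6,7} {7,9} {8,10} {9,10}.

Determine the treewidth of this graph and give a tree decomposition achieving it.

Treewidth 3.
Bags: B1 = {1, 4, 7, 9}  B2 = {1, 4, 9, 10}  B3 = {0, 4, 7, 9}  B4 = {4, 5, 9, 10}  B5 = {1, 3, 4, 10}  B6 = {0, 2, 4, 7}  B7 = {1, 3, 8, 10}  B8 = {0, 2, 6, 7}
Tree: B1–B2, B1–B3, B2–B4, B2–B5, B3–B6, B5–B7, B6–B8

The largest bag has 4 vertices, giving width 3; this decomposition certifies tw(G) ≤ 3. Conversely, {1, 3, 8, 10} is a clique of size 4, and the vertices of any clique must share a bag in every tree decomposition; so some bag has ≥ 4 vertices and tw(G) ≥ 3. Therefore the treewidth is 3.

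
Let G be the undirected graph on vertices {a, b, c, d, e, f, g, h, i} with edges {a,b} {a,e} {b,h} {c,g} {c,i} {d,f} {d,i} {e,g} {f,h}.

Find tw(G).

2

A width-2 tree decomposition is:
Bags: B1 = {d, f, i}  B2 = {c, f, i}  B3 = {c, f, g}  B4 = {e, f, g}  B5 = {a, e, f}  B6 = {a, b, f}  B7 = {b, f, h}
Tree: B1–B2, B2–B3, B3–B4, B4–B5, B5–B6, B6–B7
Every bag has size at most 3, so the width is 3 − 1 = 2 and tw(G) ≤ 2. Since f–d–i–c–g–e–a–b–h–f is a cycle in G, G is not acyclic. Forests are exactly the graphs of treewidth ≤ 1, so tw(G) ≥ 2. Combining the bounds, tw(G) = 2.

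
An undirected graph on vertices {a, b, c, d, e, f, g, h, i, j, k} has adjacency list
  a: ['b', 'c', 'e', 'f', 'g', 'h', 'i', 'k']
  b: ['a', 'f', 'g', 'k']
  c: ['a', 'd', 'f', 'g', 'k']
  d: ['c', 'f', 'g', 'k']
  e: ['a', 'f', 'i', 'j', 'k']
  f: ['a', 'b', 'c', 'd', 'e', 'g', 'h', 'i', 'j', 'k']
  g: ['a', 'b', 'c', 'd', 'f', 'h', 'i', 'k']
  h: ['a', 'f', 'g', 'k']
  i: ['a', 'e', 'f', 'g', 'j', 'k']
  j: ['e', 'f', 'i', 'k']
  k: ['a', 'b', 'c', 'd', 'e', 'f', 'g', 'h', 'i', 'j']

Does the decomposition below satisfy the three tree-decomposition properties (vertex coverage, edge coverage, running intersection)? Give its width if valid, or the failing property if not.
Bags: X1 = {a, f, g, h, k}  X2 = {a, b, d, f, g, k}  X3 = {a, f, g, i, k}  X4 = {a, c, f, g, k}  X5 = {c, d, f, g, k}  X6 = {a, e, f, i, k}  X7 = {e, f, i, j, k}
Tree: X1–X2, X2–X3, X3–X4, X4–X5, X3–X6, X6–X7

No — bags containing vertex d are not connected in the tree.

A tree decomposition must satisfy three properties: every vertex lies in some bag; for every edge, both endpoints lie together in some bag; and for every vertex, the bags containing it form a connected subtree. Here bags containing vertex d are not connected in the tree, so the decomposition is invalid.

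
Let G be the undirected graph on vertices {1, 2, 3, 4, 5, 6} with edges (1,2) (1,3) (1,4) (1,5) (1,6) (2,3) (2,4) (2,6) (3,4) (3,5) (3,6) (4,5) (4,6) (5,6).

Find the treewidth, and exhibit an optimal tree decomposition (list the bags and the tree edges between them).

Each bag holds 5 vertices, so the decomposition has width 4, which upper-bounds the treewidth. For the lower bound, the 5 vertices {1, 2, 3, 4, 6} are pairwise adjacent, and any tree decomposition puts a clique entirely inside one bag — forcing width ≥ 4. Therefore the treewidth is 4.

Treewidth 4.
Bags: B1 = {1, 2, 3, 4, 6}  B2 = {1, 3, 4, 5, 6}
Tree: B1–B2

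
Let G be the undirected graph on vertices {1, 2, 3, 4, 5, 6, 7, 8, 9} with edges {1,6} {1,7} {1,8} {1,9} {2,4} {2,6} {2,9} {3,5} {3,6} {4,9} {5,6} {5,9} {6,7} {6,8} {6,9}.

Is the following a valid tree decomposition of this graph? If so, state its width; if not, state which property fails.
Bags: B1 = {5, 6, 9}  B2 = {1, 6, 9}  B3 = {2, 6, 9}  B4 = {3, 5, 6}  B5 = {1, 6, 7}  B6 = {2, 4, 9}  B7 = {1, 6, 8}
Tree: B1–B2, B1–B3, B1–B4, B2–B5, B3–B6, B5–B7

Yes; width 2.

Checking the three conditions: (i) the bags cover all of {1, 2, 3, 4, 5, 6, 7, 8, 9}; (ii) for each edge, some bag contains both endpoints; (iii) the bags containing any fixed vertex form a subtree. All hold, so the decomposition is valid with width 3 − 1 = 2.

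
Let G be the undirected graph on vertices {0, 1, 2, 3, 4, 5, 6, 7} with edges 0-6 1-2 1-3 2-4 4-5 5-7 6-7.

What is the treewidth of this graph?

A width-1 tree decomposition is:
Bags: B1 = {1, 3}  B2 = {1, 2}  B3 = {2, 4}  B4 = {4, 5}  B5 = {5, 7}  B6 = {6, 7}  B7 = {0, 6}
Tree: B1–B2, B2–B3, B3–B4, B4–B5, B5–B6, B6–B7
Every bag has size at most 2, so the width is 2 − 1 = 1 and tw(G) ≤ 1. Any graph with an edge has treewidth ≥ 1, and G has the edge 3–1. Hence tw(G) = 1 exactly.

1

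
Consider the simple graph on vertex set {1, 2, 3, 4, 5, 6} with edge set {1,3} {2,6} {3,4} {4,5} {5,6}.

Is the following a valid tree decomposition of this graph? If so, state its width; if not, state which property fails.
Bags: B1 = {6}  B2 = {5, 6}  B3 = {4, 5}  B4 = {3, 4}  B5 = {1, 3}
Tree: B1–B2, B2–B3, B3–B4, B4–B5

A tree decomposition must satisfy three properties: every vertex lies in some bag; for every edge, both endpoints lie together in some bag; and for every vertex, the bags containing it form a connected subtree. Here vertex 2 appears in no bag, so the decomposition is invalid.

No — vertex 2 appears in no bag.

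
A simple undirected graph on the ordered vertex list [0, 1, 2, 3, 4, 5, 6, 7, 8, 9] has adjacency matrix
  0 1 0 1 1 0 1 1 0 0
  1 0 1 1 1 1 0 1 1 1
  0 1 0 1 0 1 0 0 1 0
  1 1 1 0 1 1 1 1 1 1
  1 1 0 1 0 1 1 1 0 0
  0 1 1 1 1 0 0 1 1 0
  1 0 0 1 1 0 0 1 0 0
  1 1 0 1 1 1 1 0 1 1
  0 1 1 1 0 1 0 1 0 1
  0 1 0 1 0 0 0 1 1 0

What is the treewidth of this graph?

A width-4 tree decomposition is:
Bags: B1 = {1, 3, 4, 5, 7}  B2 = {1, 3, 5, 7, 8}  B3 = {1, 2, 3, 5, 8}  B4 = {1, 3, 7, 8, 9}  B5 = {0, 1, 3, 4, 7}  B6 = {0, 3, 4, 6, 7}
Tree: B1–B2, B2–B3, B2–B4, B1–B5, B5–B6
The largest bag has 5 vertices, giving width 4; this decomposition certifies tw(G) ≤ 4. On the other hand G contains the 5-clique {1, 2, 3, 5, 8}. A clique must lie in a single bag of any decomposition, so no decomposition can have width below 4. The upper and lower bounds meet at 4, so that is the treewidth.

4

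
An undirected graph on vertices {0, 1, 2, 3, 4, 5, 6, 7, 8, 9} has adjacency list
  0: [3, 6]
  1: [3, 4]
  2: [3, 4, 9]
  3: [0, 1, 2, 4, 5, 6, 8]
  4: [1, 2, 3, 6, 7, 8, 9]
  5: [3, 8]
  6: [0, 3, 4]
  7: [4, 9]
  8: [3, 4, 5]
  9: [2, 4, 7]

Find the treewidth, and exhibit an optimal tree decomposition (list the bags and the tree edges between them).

Treewidth 2.
Bags: B1 = {3, 4, 8}  B2 = {2, 3, 4}  B3 = {2, 4, 9}  B4 = {1, 3, 4}  B5 = {3, 5, 8}  B6 = {3, 4, 6}  B7 = {0, 3, 6}  B8 = {4, 7, 9}
Tree: B1–B2, B2–B3, B1–B4, B1–B5, B4–B6, B6–B7, B3–B8

The largest bag has 3 vertices, giving width 2; this decomposition certifies tw(G) ≤ 2. Conversely, {2, 4, 9} is a clique of size 3, and the vertices of any clique must share a bag in every tree decomposition; so some bag has ≥ 3 vertices and tw(G) ≥ 2. Therefore the treewidth is 2.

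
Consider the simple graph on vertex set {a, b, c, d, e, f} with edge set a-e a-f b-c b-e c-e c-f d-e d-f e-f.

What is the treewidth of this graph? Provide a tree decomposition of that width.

Treewidth 2.
Bags: B1 = {d, e, f}  B2 = {a, e, f}  B3 = {c, e, f}  B4 = {b, c, e}
Tree: B1–B2, B1–B3, B3–B4

The largest bag has 3 vertices, giving width 2; this decomposition certifies tw(G) ≤ 2. On the other hand G contains the 3-clique {d, e, f}. A clique must lie in a single bag of any decomposition, so no decomposition can have width below 2. Therefore the treewidth is 2.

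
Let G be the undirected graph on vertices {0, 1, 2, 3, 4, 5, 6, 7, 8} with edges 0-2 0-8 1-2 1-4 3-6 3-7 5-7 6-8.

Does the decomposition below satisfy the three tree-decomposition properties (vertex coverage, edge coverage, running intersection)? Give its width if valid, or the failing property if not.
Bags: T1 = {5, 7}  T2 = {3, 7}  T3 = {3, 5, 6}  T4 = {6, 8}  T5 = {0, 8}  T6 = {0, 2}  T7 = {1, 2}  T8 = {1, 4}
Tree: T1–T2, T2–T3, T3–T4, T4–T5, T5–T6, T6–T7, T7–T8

No — bags containing vertex 5 are not connected in the tree.

A tree decomposition must satisfy three properties: every vertex lies in some bag; for every edge, both endpoints lie together in some bag; and for every vertex, the bags containing it form a connected subtree. Here bags containing vertex 5 are not connected in the tree, so the decomposition is invalid.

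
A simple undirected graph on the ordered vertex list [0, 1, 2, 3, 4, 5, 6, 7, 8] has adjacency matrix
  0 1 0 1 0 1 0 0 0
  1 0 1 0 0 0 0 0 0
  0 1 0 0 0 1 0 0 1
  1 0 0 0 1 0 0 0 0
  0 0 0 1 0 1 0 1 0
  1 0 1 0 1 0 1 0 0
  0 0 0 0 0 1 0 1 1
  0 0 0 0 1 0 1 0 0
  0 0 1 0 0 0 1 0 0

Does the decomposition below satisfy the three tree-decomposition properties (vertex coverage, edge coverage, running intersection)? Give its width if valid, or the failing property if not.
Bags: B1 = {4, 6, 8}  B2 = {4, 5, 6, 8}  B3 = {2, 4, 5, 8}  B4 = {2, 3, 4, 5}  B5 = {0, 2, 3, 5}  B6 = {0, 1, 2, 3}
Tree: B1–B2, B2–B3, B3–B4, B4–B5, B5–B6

No — vertex 7 appears in no bag.

A tree decomposition must satisfy three properties: every vertex lies in some bag; for every edge, both endpoints lie together in some bag; and for every vertex, the bags containing it form a connected subtree. Here vertex 7 appears in no bag, so the decomposition is invalid.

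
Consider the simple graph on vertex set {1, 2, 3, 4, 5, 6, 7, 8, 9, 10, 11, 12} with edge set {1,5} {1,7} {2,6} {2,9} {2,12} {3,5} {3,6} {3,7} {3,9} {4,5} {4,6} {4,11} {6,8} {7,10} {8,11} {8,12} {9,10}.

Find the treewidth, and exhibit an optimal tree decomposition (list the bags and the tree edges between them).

Each bag holds 4 vertices, so the decomposition has width 3, which upper-bounds the treewidth. For the lower bound: the 4 vertex sets {8,11,12}, {4}, {6}, {2,3,5,9} are disjoint, each induces a connected subgraph, and every pair is joined by at least one edge of G. Contracting each set to a single vertex therefore yields K_{4} as a minor, and since treewidth is minor-monotone, tw(G) ≥ tw(K_{4}) = 3. The upper and lower bounds meet at 3, so that is the treewidth.

Treewidth 3.
Bags: B1 = {4, 8, 11, 12}  B2 = {4, 6, 8, 12}  B3 = {2, 4, 6, 12}  B4 = {2, 4, 5, 6}  B5 = {2, 3, 5, 6}  B6 = {2, 3, 5, 9}  B7 = {1, 3, 5, 9}  B8 = {1, 3, 7, 9}  B9 = {1, 7, 9, 10}
Tree: B1–B2, B2–B3, B3–B4, B4–B5, B5–B6, B6–B7, B7–B8, B8–B9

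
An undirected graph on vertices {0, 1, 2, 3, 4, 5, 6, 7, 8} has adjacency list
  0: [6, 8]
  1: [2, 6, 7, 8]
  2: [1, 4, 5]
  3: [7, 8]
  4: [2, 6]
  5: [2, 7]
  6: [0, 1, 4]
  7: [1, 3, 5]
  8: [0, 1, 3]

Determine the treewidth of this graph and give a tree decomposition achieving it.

Treewidth 3.
One such decomposition:
Bags: B1 = {2, 4, 5, 7}  B2 = {1, 2, 4, 7}  B3 = {1, 4, 6, 7}  B4 = {1, 3, 6, 7}  B5 = {1, 3, 6, 8}  B6 = {0, 3, 6, 8}
Tree: B1–B2, B2–B3, B3–B4, B4–B5, B5–B6

Each bag holds 4 vertices, so the decomposition has width 3, which upper-bounds the treewidth. For the lower bound: the 4 vertex sets {2,4,5}, {7}, {1}, {0,3,6,8} are disjoint, each induces a connected subgraph, and every pair is joined by at least one edge of G. Contracting each set to a single vertex therefore yields K_{4} as a minor, and since treewidth is minor-monotone, tw(G) ≥ tw(K_{4}) = 3. Combining the bounds, tw(G) = 3.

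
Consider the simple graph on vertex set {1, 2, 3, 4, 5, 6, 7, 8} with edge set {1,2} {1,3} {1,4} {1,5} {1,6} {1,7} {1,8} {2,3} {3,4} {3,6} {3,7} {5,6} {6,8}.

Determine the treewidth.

2

A width-2 tree decomposition is:
Bags: B1 = {1, 3, 4}  B2 = {1, 2, 3}  B3 = {1, 3, 7}  B4 = {1, 3, 6}  B5 = {1, 5, 6}  B6 = {1, 6, 8}
Tree: B1–B2, B1–B3, B3–B4, B4–B5, B4–B6
Every bag has size at most 3, so the width is 3 − 1 = 2 and tw(G) ≤ 2. For the lower bound, the 3 vertices {1, 6, 8} are pairwise adjacent, and any tree decomposition puts a clique entirely inside one bag — forcing width ≥ 2. The upper and lower bounds meet at 2, so that is the treewidth.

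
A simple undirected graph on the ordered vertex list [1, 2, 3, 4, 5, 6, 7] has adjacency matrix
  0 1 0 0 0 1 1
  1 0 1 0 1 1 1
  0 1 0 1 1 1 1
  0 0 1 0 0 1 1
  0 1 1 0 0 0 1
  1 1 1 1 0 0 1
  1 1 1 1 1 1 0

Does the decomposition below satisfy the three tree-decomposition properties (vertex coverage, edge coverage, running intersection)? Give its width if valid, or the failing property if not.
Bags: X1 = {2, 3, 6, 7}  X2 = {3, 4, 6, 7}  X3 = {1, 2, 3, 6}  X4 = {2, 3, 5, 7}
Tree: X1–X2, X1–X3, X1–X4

A tree decomposition must satisfy three properties: every vertex lies in some bag; for every edge, both endpoints lie together in some bag; and for every vertex, the bags containing it form a connected subtree. Here edge (7,1) lies in no bag, so the decomposition is invalid.

No — edge (7,1) lies in no bag.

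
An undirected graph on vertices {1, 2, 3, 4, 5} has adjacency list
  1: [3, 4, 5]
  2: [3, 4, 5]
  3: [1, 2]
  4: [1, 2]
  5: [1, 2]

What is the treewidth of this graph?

2

A width-2 tree decomposition is:
Bags: B1 = {1, 2, 4}  B2 = {1, 2, 5}  B3 = {1, 2, 3}
Tree: B1–B2, B2–B3
Every bag has size at most 3, so the width is 3 − 1 = 2 and tw(G) ≤ 2. For the lower bound, G contains the cycle 1–4–2–5–1, so G is not a forest; only forests have treewidth ≤ 1, hence tw(G) ≥ 2. Combining the bounds, tw(G) = 2.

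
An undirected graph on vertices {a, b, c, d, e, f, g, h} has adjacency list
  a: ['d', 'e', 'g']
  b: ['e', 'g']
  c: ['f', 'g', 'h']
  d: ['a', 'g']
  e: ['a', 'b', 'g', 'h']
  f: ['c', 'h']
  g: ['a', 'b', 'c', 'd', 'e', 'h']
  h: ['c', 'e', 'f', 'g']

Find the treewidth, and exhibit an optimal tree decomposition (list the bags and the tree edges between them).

Every bag has size at most 3, so the width is 3 − 1 = 2 and tw(G) ≤ 2. For the lower bound, the 3 vertices {a, d, g} are pairwise adjacent, and any tree decomposition puts a clique entirely inside one bag — forcing width ≥ 2. The upper and lower bounds meet at 2, so that is the treewidth.

Treewidth 2.
One optimal decomposition is:
Bags: B1 = {e, g, h}  B2 = {c, g, h}  B3 = {a, e, g}  B4 = {b, e, g}  B5 = {a, d, g}  B6 = {c, f, h}
Tree: B1–B2, B1–B3, B3–B4, B3–B5, B2–B6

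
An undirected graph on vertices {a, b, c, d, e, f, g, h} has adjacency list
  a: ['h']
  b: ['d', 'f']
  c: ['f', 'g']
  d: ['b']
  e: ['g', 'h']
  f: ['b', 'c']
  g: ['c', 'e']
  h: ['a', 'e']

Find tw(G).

A width-1 tree decomposition is:
Bags: B1 = {b, d}  B2 = {b, f}  B3 = {c, f}  B4 = {c, g}  B5 = {e, g}  B6 = {e, h}  B7 = {a, h}
Tree: B1–B2, B2–B3, B3–B4, B4–B5, B5–B6, B6–B7
The largest bag has 2 vertices, giving width 1; this decomposition certifies tw(G) ≤ 1. Since G has at least one edge (e.g. d–b), it is not an edgeless graph, so tw(G) ≥ 1. Hence tw(G) = 1 exactly.

1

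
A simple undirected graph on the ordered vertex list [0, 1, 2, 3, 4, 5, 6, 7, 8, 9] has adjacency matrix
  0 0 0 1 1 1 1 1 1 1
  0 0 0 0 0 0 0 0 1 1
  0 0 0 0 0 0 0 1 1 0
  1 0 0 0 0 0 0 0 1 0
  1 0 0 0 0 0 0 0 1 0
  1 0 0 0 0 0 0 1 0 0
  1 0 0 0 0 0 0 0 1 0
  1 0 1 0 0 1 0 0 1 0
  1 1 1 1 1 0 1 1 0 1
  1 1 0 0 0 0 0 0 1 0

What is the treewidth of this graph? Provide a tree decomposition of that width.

Treewidth 2.
Bags: B1 = {1, 8, 9}  B2 = {0, 8, 9}  B3 = {0, 7, 8}  B4 = {0, 4, 8}  B5 = {0, 6, 8}  B6 = {0, 5, 7}  B7 = {2, 7, 8}  B8 = {0, 3, 8}
Tree: B1–B2, B2–B3, B3–B4, B3–B5, B3–B6, B3–B7, B2–B8

Each bag holds 3 vertices, so the decomposition has width 2, which upper-bounds the treewidth. Conversely, {0, 3, 8} is a clique of size 3, and the vertices of any clique must share a bag in every tree decomposition; so some bag has ≥ 3 vertices and tw(G) ≥ 2. Hence tw(G) = 2 exactly.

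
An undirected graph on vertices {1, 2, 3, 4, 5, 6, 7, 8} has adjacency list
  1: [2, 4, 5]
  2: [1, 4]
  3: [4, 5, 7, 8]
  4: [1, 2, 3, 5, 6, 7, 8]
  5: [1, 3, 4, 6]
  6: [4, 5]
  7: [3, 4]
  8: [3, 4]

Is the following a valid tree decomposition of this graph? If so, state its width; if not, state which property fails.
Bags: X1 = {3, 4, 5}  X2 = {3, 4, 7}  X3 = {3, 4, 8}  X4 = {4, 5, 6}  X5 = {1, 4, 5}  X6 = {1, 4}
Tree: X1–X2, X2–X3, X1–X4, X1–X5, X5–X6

A tree decomposition must satisfy three properties: every vertex lies in some bag; for every edge, both endpoints lie together in some bag; and for every vertex, the bags containing it form a connected subtree. Here vertex 2 appears in no bag, so the decomposition is invalid.

No — vertex 2 appears in no bag.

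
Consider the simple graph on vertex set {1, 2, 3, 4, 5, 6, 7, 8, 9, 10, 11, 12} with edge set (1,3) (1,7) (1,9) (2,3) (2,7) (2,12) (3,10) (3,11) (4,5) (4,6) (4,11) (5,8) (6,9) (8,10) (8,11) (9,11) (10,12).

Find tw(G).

A width-3 tree decomposition is:
Bags: B1 = {4, 5, 6, 8}  B2 = {4, 6, 8, 11}  B3 = {6, 8, 9, 11}  B4 = {8, 9, 10, 11}  B5 = {3, 9, 10, 11}  B6 = {1, 3, 9, 10}  B7 = {1, 3, 10, 12}  B8 = {1, 2, 3, 12}  B9 = {1, 2, 7, 12}
Tree: B1–B2, B2–B3, B3–B4, B4–B5, B5–B6, B6–B7, B7–B8, B8–B9
Every bag has size at most 4, so the width is 4 − 1 = 3 and tw(G) ≤ 3. For the lower bound: the 4 vertex sets {4,5,6}, {8}, {11}, {1,3,9,10} are disjoint, each induces a connected subgraph, and every pair is joined by at least one edge of G. Contracting each set to a single vertex therefore yields K_{4} as a minor, and since treewidth is minor-monotone, tw(G) ≥ tw(K_{4}) = 3. Therefore the treewidth is 3.

3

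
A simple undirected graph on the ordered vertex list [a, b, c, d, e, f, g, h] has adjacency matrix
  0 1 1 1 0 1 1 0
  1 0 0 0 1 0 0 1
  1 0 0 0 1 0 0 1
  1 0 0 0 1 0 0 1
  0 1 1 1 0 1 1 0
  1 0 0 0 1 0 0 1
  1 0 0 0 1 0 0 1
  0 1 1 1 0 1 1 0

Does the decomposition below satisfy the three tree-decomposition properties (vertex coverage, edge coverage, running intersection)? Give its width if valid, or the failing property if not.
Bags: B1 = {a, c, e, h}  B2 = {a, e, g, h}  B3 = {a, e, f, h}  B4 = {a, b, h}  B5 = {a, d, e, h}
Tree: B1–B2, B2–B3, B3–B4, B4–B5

A tree decomposition must satisfy three properties: every vertex lies in some bag; for every edge, both endpoints lie together in some bag; and for every vertex, the bags containing it form a connected subtree. Here edge (e,b) lies in no bag, so the decomposition is invalid.

No — edge (e,b) lies in no bag.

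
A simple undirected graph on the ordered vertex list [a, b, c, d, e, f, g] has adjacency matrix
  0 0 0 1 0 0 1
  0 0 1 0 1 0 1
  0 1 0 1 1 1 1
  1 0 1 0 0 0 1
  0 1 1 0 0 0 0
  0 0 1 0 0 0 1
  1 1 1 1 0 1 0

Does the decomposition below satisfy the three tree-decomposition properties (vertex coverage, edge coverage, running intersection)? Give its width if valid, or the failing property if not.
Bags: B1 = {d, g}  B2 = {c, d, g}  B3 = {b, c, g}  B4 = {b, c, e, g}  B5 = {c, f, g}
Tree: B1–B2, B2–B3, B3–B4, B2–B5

No — vertex a appears in no bag.

A tree decomposition must satisfy three properties: every vertex lies in some bag; for every edge, both endpoints lie together in some bag; and for every vertex, the bags containing it form a connected subtree. Here vertex a appears in no bag, so the decomposition is invalid.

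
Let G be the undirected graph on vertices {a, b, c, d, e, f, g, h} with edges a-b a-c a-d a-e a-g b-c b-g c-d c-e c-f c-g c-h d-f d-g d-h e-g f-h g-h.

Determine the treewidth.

3

A width-3 tree decomposition is:
Bags: B1 = {a, c, d, g}  B2 = {a, c, e, g}  B3 = {c, d, g, h}  B4 = {a, b, c, g}  B5 = {c, d, f, h}
Tree: B1–B2, B1–B3, B2–B4, B3–B5
Each bag holds 4 vertices, so the decomposition has width 3, which upper-bounds the treewidth. On the other hand G contains the 4-clique {c, d, g, h}. A clique must lie in a single bag of any decomposition, so no decomposition can have width below 3. Hence tw(G) = 3 exactly.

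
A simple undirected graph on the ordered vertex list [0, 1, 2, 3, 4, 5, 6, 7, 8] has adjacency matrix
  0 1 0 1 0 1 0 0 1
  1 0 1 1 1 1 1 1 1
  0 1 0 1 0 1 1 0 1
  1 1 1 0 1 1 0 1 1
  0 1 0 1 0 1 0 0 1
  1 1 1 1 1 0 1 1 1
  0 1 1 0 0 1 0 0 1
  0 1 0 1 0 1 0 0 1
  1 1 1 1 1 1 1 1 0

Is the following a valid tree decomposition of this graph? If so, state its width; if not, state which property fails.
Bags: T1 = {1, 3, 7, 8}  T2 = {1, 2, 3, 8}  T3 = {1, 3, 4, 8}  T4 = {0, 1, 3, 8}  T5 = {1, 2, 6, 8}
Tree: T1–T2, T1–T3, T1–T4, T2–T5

No — vertex 5 appears in no bag.

A tree decomposition must satisfy three properties: every vertex lies in some bag; for every edge, both endpoints lie together in some bag; and for every vertex, the bags containing it form a connected subtree. Here vertex 5 appears in no bag, so the decomposition is invalid.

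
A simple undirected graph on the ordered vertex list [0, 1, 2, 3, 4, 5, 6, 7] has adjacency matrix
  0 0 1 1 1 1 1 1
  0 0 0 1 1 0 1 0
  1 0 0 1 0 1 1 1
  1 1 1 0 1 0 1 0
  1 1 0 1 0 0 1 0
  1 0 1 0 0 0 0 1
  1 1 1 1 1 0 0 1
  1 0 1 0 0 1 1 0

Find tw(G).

3

A width-3 tree decomposition is:
Bags: B1 = {0, 3, 4, 6}  B2 = {1, 3, 4, 6}  B3 = {0, 2, 3, 6}  B4 = {0, 2, 6, 7}  B5 = {0, 2, 5, 7}
Tree: B1–B2, B1–B3, B3–B4, B4–B5
Every bag has size at most 4, so the width is 4 − 1 = 3 and tw(G) ≤ 3. For the lower bound, the 4 vertices {0, 2, 5, 7} are pairwise adjacent, and any tree decomposition puts a clique entirely inside one bag — forcing width ≥ 3. Therefore the treewidth is 3.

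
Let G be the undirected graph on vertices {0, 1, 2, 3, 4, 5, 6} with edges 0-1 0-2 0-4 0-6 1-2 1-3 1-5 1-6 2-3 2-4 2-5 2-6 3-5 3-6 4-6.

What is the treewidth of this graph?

A width-3 tree decomposition is:
Bags: B1 = {1, 2, 3, 6}  B2 = {0, 1, 2, 6}  B3 = {0, 2, 4, 6}  B4 = {1, 2, 3, 5}
Tree: B1–B2, B2–B3, B1–B4
Every bag has size at most 4, so the width is 4 − 1 = 3 and tw(G) ≤ 3. For the lower bound, the 4 vertices {0, 1, 2, 6} are pairwise adjacent, and any tree decomposition puts a clique entirely inside one bag — forcing width ≥ 3. Therefore the treewidth is 3.

3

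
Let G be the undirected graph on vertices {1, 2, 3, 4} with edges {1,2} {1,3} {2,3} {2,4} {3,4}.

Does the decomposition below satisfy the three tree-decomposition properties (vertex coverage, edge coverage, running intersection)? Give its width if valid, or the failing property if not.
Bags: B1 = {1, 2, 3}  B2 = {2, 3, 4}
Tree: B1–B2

Yes; width 2.

Every vertex of G appears in some bag (union = {1, 2, 3, 4}); every edge is covered by a bag; and for each vertex v the set of bags containing v is connected in the bag tree. The decomposition is therefore valid. The largest bag has 3 vertices, so the width is 2.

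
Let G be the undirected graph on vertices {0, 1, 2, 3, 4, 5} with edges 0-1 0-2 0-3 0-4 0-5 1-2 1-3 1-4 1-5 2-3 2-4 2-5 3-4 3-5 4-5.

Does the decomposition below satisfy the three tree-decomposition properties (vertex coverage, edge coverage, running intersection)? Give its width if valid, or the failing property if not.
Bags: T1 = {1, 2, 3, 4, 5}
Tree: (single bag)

No — vertex 0 appears in no bag.

A tree decomposition must satisfy three properties: every vertex lies in some bag; for every edge, both endpoints lie together in some bag; and for every vertex, the bags containing it form a connected subtree. Here vertex 0 appears in no bag, so the decomposition is invalid.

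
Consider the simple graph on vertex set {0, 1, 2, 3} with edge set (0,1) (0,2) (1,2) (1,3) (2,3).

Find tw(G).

2

A width-2 tree decomposition is:
Bags: B1 = {1, 2, 3}  B2 = {0, 1, 2}
Tree: B1–B2
Each bag holds 3 vertices, so the decomposition has width 2, which upper-bounds the treewidth. On the other hand G contains the 3-clique {0, 1, 2}. A clique must lie in a single bag of any decomposition, so no decomposition can have width below 2. Hence tw(G) = 2 exactly.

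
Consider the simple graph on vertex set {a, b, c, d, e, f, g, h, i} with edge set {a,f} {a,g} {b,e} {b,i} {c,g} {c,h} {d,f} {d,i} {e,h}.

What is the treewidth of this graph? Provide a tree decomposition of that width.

Each bag holds 3 vertices, so the decomposition has width 2, which upper-bounds the treewidth. For the lower bound, G contains the cycle i–b–e–h–c–g–a–f–d–i, so G is not a forest; only forests have treewidth ≤ 1, hence tw(G) ≥ 2. The upper and lower bounds meet at 2, so that is the treewidth.

Treewidth 2.
One optimal decomposition is:
Bags: B1 = {b, e, i}  B2 = {e, h, i}  B3 = {c, h, i}  B4 = {c, g, i}  B5 = {a, g, i}  B6 = {a, f, i}  B7 = {d, f, i}
Tree: B1–B2, B2–B3, B3–B4, B4–B5, B5–B6, B6–B7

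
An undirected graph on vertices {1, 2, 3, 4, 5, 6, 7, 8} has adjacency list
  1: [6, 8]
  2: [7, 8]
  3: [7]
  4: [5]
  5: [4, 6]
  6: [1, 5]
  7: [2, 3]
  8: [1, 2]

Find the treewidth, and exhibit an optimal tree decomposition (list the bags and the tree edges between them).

Each bag holds 2 vertices, so the decomposition has width 1, which upper-bounds the treewidth. Since G has at least one edge (e.g. 3–7), it is not an edgeless graph, so tw(G) ≥ 1. Hence tw(G) = 1 exactly.

Treewidth 1.
One optimal decomposition is:
Bags: B1 = {3, 7}  B2 = {2, 7}  B3 = {2, 8}  B4 = {1, 8}  B5 = {1, 6}  B6 = {5, 6}  B7 = {4, 5}
Tree: B1–B2, B2–B3, B3–B4, B4–B5, B5–B6, B6–B7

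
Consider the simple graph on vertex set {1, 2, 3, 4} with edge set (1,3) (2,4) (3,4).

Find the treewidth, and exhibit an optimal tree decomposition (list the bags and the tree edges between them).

Each bag holds 2 vertices, so the decomposition has width 1, which upper-bounds the treewidth. Any graph with an edge has treewidth ≥ 1, and G has the edge 4–3. The upper and lower bounds meet at 1, so that is the treewidth.

Treewidth 1.
Bags: B1 = {3, 4}  B2 = {1, 3}  B3 = {2, 4}
Tree: B1–B2, B1–B3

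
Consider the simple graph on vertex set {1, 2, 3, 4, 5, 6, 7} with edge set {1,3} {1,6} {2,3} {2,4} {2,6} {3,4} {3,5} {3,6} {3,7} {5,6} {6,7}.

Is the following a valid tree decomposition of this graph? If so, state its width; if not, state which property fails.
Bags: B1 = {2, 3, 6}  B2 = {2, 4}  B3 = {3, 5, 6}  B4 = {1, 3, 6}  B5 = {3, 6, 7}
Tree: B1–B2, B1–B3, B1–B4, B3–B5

A tree decomposition must satisfy three properties: every vertex lies in some bag; for every edge, both endpoints lie together in some bag; and for every vertex, the bags containing it form a connected subtree. Here edge (3,4) lies in no bag, so the decomposition is invalid.

No — edge (3,4) lies in no bag.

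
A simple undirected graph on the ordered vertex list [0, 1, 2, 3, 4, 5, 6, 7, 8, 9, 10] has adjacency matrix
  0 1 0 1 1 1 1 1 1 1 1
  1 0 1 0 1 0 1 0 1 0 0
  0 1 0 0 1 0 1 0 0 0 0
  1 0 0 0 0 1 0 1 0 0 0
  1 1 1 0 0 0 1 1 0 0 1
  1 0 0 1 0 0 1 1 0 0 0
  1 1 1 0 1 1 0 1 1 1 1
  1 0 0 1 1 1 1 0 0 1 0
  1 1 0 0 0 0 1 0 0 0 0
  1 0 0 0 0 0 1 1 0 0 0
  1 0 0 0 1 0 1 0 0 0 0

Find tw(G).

3

A width-3 tree decomposition is:
Bags: B1 = {0, 4, 6, 7}  B2 = {0, 1, 4, 6}  B3 = {0, 1, 6, 8}  B4 = {0, 6, 7, 9}  B5 = {0, 5, 6, 7}  B6 = {1, 2, 4, 6}  B7 = {0, 3, 5, 7}  B8 = {0, 4, 6, 10}
Tree: B1–B2, B2–B3, B1–B4, B4–B5, B2–B6, B5–B7, B1–B8
The largest bag has 4 vertices, giving width 3; this decomposition certifies tw(G) ≤ 3. Conversely, {0, 3, 5, 7} is a clique of size 4, and the vertices of any clique must share a bag in every tree decomposition; so some bag has ≥ 4 vertices and tw(G) ≥ 3. Combining the bounds, tw(G) = 3.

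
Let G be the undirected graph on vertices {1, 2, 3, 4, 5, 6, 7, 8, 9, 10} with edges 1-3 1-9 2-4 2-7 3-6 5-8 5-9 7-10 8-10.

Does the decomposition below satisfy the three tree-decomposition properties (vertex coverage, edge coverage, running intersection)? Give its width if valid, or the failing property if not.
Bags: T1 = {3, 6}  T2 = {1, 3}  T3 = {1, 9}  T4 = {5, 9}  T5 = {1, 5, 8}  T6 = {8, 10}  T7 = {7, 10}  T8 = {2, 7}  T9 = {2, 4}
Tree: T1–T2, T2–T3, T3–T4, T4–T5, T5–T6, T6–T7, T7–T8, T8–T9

A tree decomposition must satisfy three properties: every vertex lies in some bag; for every edge, both endpoints lie together in some bag; and for every vertex, the bags containing it form a connected subtree. Here bags containing vertex 1 are not connected in the tree, so the decomposition is invalid.

No — bags containing vertex 1 are not connected in the tree.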